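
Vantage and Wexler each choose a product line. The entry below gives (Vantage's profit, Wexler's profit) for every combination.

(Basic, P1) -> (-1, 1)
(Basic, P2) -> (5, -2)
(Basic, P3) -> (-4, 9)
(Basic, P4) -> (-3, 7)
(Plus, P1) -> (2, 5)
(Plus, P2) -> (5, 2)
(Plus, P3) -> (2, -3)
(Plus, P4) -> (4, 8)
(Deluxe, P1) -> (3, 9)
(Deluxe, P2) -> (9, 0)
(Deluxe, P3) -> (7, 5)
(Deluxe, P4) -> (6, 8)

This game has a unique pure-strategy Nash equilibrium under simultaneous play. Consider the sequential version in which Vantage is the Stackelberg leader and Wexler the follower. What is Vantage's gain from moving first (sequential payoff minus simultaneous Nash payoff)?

1

Wexler best-responds to each possible Vantage move:
- Basic: BR = P3, leader payoff -4.
- Plus: BR = P4, leader payoff 4.
- Deluxe: BR = P1, leader payoff 3.
Maximizing over -4, 4, 3, Vantage chooses Plus. Subgame-perfect outcome: (Plus, P4) with payoffs (4, 8).
For the simultaneous game, intersect best replies.
Vantage's best replies: P1→Deluxe; P2→Deluxe; P3→Deluxe; P4→Deluxe.
Wexler's best replies: Basic→P3; Plus→P4; Deluxe→P1.
The unique mutual best reply is (Deluxe, P1), giving (3, 9).
Vantage's commitment gain: 4 − 3 = 1.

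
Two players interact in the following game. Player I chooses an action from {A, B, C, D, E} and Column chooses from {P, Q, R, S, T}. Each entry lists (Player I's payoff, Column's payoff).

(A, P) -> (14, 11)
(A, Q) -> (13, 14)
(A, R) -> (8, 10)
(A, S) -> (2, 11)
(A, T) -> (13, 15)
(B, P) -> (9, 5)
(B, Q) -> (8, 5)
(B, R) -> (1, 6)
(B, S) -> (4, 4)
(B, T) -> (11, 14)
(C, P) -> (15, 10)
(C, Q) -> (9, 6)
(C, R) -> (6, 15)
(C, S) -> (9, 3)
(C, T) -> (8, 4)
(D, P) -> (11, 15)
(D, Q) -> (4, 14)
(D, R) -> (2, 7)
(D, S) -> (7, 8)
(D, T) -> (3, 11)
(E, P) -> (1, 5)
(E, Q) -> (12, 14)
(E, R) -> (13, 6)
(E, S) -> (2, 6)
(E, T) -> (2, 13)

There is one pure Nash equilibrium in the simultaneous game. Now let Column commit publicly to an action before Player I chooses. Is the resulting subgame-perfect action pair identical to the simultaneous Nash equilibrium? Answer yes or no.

Work backward from Player I's decision.
- P: Player I compares 14, 9, 15, 11, 1 and picks C; Column would get 10.
- Q: Player I compares 13, 8, 9, 4, 12 and picks A; Column would get 14.
- R: Player I compares 8, 1, 6, 2, 13 and picks E; Column would get 6.
- S: Player I compares 2, 4, 9, 7, 2 and picks C; Column would get 3.
- T: Player I compares 13, 11, 8, 3, 2 and picks A; Column would get 15.
Among 10, 14, 6, 3, 15, the best is 15 at T. Subgame-perfect outcome: (A, T) with payoffs (13, 15).
For the simultaneous game, intersect best replies.
Player I's best replies: P→C; Q→A; R→E; S→C; T→A.
Column's best replies: A→T; B→T; C→R; D→P; E→Q.
The unique mutual best reply is (A, T), giving (13, 15).
Sequential outcome (A, T) coincides with the Nash profile (A, T).

yes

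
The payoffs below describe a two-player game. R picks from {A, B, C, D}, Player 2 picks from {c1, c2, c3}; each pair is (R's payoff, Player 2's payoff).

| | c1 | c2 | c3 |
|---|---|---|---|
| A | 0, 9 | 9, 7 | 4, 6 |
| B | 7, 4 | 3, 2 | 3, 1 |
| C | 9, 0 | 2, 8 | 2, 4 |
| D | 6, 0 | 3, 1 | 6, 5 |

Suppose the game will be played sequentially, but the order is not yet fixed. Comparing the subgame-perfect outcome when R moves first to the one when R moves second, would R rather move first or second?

second

If R leads: Player 2's best replies are A→c1, B→c1, C→c2, D→c3; R's induced payoffs 0, 7, 2, 6; outcome (B, c1), payoffs (7, 4).
If Player 2 leads: R's best replies are c1→C, c2→A, c3→D; Player 2's induced payoffs 0, 7, 5; outcome (A, c2), payoffs (9, 7).
R gets 7 moving first and 9 moving second, so R prefers to move second.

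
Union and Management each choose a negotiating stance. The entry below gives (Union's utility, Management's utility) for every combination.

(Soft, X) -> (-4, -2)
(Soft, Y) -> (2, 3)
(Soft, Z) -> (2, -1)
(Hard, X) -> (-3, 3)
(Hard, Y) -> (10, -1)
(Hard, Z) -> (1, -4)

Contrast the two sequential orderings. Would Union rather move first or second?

first

If Union leads: Management's best replies are Soft→Y, Hard→X; Union's induced payoffs 2, -3; outcome (Soft, Y), payoffs (2, 3).
If Management leads: Union's best replies are X→Hard, Y→Hard, Z→Soft; Management's induced payoffs 3, -1, -1; outcome (Hard, X), payoffs (-3, 3).
Union gets 2 moving first and -3 moving second, so Union prefers to move first.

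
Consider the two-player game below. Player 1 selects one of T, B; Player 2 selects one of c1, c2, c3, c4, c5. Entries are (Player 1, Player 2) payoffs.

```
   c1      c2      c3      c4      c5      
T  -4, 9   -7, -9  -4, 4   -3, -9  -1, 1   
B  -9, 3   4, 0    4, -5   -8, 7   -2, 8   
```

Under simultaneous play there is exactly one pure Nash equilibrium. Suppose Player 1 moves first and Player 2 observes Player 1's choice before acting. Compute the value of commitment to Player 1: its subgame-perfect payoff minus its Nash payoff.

2

Backward induction with Player 1 moving first.
- T → Player 2 plays c1 (best of 9, -9, 4, -9, 1); Player 1 gets -4.
- B → Player 2 plays c5 (best of 3, 0, -5, 7, 8); Player 1 gets -2.
Player 1's induced payoffs are -4, -2, so Player 1 commits to B. Subgame-perfect outcome: (B, c5) with payoffs (-2, 8).
Under simultaneous play:
Player 1's best replies: c1→T; c2→B; c3→B; c4→T; c5→T.
Player 2's best replies: T→c1; B→c5.
Only (T, c1) has each player best-responding; Nash payoffs (-4, 9).
Player 1's commitment gain: -2 − -4 = 2.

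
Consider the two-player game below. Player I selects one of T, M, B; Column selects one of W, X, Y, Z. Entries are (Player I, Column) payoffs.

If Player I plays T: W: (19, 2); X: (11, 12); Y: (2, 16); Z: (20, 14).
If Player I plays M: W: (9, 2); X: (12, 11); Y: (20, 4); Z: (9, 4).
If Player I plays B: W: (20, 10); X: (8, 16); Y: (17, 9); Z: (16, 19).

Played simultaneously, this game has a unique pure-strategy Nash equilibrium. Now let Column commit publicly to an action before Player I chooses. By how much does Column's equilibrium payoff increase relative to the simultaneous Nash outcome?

Player I best-responds to each possible Column move:
- W: Player I compares 19, 9, 20 and picks B; Column would get 10.
- X: Player I compares 11, 12, 8 and picks M; Column would get 11.
- Y: Player I compares 2, 20, 17 and picks M; Column would get 4.
- Z: Player I compares 20, 9, 16 and picks T; Column would get 14.
Maximizing over 10, 11, 4, 14, Column chooses Z. Subgame-perfect outcome: (T, Z) with payoffs (20, 14).
For the simultaneous game, intersect best replies.
Player I's best replies: W→B; X→M; Y→M; Z→T.
Column's best replies: T→Y; M→X; B→Z.
Only (M, X) has each player best-responding; Nash payoffs (12, 11).
Column's commitment gain: 14 − 11 = 3.

3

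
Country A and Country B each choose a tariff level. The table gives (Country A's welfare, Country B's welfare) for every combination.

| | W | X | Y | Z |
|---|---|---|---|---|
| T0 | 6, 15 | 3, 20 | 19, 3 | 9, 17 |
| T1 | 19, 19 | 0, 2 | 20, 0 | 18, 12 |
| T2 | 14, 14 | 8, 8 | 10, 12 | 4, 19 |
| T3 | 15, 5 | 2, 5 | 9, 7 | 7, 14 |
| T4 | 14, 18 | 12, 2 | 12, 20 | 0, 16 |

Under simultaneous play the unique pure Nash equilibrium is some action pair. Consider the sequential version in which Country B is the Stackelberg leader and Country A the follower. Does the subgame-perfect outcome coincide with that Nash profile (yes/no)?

yes

Work backward from Country A's decision.
- W → Country A plays T1 (best of 6, 19, 14, 15, 14); Country B gets 19.
- X → Country A plays T4 (best of 3, 0, 8, 2, 12); Country B gets 2.
- Y → Country A plays T1 (best of 19, 20, 10, 9, 12); Country B gets 0.
- Z → Country A plays T1 (best of 9, 18, 4, 7, 0); Country B gets 12.
Maximizing over 19, 2, 0, 12, Country B chooses W. Subgame-perfect outcome: (T1, W) with payoffs (19, 19).
Now find the simultaneous Nash equilibrium.
Country A's best replies: W→T1; X→T4; Y→T1; Z→T1.
Country B's best replies: T0→X; T1→W; T2→Z; T3→Z; T4→Y.
The unique mutual best reply is (T1, W), giving (19, 19).
Sequential outcome (T1, W) coincides with the Nash profile (T1, W).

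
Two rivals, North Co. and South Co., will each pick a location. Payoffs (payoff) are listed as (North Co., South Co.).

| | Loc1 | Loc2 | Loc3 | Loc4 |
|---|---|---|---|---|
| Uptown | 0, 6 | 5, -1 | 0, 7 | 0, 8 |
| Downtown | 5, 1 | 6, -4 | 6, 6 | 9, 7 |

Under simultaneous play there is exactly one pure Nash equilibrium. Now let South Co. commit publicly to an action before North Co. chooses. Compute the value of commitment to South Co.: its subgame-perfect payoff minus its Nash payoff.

Backward induction with South Co. moving first.
- Loc1: North Co. compares 0, 5 and picks Downtown; South Co. would get 1.
- Loc2: North Co. compares 5, 6 and picks Downtown; South Co. would get -4.
- Loc3: North Co. compares 0, 6 and picks Downtown; South Co. would get 6.
- Loc4: North Co. compares 0, 9 and picks Downtown; South Co. would get 7.
Maximizing over 1, -4, 6, 7, South Co. chooses Loc4. Subgame-perfect outcome: (Downtown, Loc4) with payoffs (9, 7).
For the simultaneous game, intersect best replies.
North Co.'s best replies: Loc1→Downtown; Loc2→Downtown; Loc3→Downtown; Loc4→Downtown.
South Co.'s best replies: Uptown→Loc4; Downtown→Loc4.
Only (Downtown, Loc4) has each player best-responding; Nash payoffs (9, 7).
South Co.'s commitment gain: 7 − 7 = 0.

0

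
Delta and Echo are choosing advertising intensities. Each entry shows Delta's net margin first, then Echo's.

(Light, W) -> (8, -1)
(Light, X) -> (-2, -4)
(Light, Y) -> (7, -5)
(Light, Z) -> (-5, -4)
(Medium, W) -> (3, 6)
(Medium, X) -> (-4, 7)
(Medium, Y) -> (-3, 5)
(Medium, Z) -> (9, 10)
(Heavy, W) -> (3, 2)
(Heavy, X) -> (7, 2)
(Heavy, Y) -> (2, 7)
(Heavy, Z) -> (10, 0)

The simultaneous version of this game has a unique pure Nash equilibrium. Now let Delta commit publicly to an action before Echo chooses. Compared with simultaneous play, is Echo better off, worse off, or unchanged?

Work backward from Echo's decision.
- Light: BR = W, leader payoff 8.
- Medium: BR = Z, leader payoff 9.
- Heavy: BR = Y, leader payoff 2.
Among 8, 9, 2, the best is 9 at Medium. Subgame-perfect outcome: (Medium, Z) with payoffs (9, 10).
For the simultaneous game, intersect best replies.
Delta's best replies: W→Light; X→Heavy; Y→Light; Z→Heavy.
Echo's best replies: Light→W; Medium→Z; Heavy→Y.
The unique mutual best reply is (Light, W), giving (8, -1).
Echo earns 10 sequentially versus -1 at the Nash outcome: better off.

better off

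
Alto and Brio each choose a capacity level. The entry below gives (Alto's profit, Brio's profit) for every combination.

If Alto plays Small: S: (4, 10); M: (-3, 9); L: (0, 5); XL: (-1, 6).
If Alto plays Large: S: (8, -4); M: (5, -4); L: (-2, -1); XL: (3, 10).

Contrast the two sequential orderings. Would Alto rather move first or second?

If Alto leads: Brio's best replies are Small→S, Large→XL; Alto's induced payoffs 4, 3; outcome (Small, S), payoffs (4, 10).
If Brio leads: Alto's best replies are S→Large, M→Large, L→Small, XL→Large; Brio's induced payoffs -4, -4, 5, 10; outcome (Large, XL), payoffs (3, 10).
Alto gets 4 moving first and 3 moving second, so Alto prefers to move first.

first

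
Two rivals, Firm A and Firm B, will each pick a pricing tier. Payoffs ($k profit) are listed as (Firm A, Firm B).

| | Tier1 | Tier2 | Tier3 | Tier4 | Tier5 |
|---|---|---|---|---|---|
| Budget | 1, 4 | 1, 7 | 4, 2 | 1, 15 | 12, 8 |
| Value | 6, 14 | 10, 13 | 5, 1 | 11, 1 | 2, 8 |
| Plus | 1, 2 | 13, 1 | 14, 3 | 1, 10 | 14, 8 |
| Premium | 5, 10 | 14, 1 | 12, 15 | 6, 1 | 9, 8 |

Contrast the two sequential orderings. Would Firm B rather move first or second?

If Firm A leads: Firm B's best replies are Budget→Tier4, Value→Tier1, Plus→Tier4, Premium→Tier3; Firm A's induced payoffs 1, 6, 1, 12; outcome (Premium, Tier3), payoffs (12, 15).
If Firm B leads: Firm A's best replies are Tier1→Value, Tier2→Premium, Tier3→Plus, Tier4→Value, Tier5→Plus; Firm B's induced payoffs 14, 1, 3, 1, 8; outcome (Value, Tier1), payoffs (6, 14).
Firm B gets 14 moving first and 15 moving second, so Firm B prefers to move second.

second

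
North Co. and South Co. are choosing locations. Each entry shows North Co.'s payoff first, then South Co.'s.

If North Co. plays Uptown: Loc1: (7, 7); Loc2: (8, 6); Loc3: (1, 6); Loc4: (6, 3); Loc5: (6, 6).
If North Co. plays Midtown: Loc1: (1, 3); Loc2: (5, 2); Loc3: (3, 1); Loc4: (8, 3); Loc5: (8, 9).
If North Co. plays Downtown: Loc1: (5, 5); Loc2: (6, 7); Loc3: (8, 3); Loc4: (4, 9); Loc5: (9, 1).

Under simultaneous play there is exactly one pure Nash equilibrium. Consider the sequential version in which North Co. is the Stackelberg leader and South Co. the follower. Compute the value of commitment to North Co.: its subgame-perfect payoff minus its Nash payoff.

1

Solve by backward induction (North Co. leads).
- Uptown: BR = Loc1, leader payoff 7.
- Midtown: BR = Loc5, leader payoff 8.
- Downtown: BR = Loc4, leader payoff 4.
Maximizing over 7, 8, 4, North Co. chooses Midtown. Subgame-perfect outcome: (Midtown, Loc5) with payoffs (8, 9).
For the simultaneous game, intersect best replies.
North Co.'s best replies: Loc1→Uptown; Loc2→Uptown; Loc3→Downtown; Loc4→Midtown; Loc5→Downtown.
South Co.'s best replies: Uptown→Loc1; Midtown→Loc5; Downtown→Loc4.
Only (Uptown, Loc1) has each player best-responding; Nash payoffs (7, 7).
North Co.'s commitment gain: 8 − 7 = 1.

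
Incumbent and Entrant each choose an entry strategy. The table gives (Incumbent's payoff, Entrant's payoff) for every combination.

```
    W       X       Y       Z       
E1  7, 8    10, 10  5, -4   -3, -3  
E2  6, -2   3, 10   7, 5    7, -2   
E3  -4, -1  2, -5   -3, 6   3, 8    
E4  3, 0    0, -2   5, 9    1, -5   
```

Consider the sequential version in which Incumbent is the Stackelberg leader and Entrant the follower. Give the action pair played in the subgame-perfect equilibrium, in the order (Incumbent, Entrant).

Entrant best-responds to each possible Incumbent move:
- E1: BR = X, leader payoff 10.
- E2: BR = X, leader payoff 3.
- E3: BR = Z, leader payoff 3.
- E4: BR = Y, leader payoff 5.
Among 10, 3, 3, 5, the best is 10 at E1. Subgame-perfect outcome: (E1, X) with payoffs (10, 10).

(E1, X)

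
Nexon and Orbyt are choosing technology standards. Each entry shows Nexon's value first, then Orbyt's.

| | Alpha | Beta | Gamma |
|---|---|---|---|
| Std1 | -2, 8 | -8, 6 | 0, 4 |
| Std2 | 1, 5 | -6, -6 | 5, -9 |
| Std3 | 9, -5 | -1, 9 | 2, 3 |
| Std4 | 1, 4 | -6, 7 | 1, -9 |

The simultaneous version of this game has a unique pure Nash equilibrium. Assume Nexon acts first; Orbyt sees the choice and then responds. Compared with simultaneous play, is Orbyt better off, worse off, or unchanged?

Orbyt best-responds to each possible Nexon move:
- Std1: BR = Alpha, leader payoff -2.
- Std2: BR = Alpha, leader payoff 1.
- Std3: BR = Beta, leader payoff -1.
- Std4: BR = Beta, leader payoff -6.
Among -2, 1, -1, -6, the best is 1 at Std2. Subgame-perfect outcome: (Std2, Alpha) with payoffs (1, 5).
Under simultaneous play:
Nexon's best replies: Alpha→Std3; Beta→Std3; Gamma→Std2.
Orbyt's best replies: Std1→Alpha; Std2→Alpha; Std3→Beta; Std4→Beta.
The unique mutual best reply is (Std3, Beta), giving (-1, 9).
Orbyt earns 5 sequentially versus 9 at the Nash outcome: worse off.

worse off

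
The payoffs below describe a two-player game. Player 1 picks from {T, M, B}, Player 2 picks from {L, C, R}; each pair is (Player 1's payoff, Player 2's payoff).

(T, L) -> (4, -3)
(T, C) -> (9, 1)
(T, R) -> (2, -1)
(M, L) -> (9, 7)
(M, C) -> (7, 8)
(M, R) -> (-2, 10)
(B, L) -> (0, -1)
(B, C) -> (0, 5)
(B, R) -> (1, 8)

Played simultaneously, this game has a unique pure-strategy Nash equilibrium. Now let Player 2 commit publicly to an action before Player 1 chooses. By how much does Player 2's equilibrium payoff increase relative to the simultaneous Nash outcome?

6

Player 1 best-responds to each possible Player 2 move:
- L → Player 1 plays M (best of 4, 9, 0); Player 2 gets 7.
- C → Player 1 plays T (best of 9, 7, 0); Player 2 gets 1.
- R → Player 1 plays T (best of 2, -2, 1); Player 2 gets -1.
Player 2's induced payoffs are 7, 1, -1, so Player 2 commits to L. Subgame-perfect outcome: (M, L) with payoffs (9, 7).
Now find the simultaneous Nash equilibrium.
Player 1's best replies: L→M; C→T; R→T.
Player 2's best replies: T→C; M→R; B→R.
Only (T, C) has each player best-responding; Nash payoffs (9, 1).
Player 2's commitment gain: 7 − 1 = 6.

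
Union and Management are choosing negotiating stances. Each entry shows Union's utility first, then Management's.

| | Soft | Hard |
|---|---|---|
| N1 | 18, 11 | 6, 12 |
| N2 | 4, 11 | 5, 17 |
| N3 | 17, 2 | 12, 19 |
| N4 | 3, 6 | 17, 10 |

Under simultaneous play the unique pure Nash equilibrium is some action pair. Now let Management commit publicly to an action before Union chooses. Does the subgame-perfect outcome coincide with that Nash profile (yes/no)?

Union best-responds to each possible Management move:
- Soft → Union plays N1 (best of 18, 4, 17, 3); Management gets 11.
- Hard → Union plays N4 (best of 6, 5, 12, 17); Management gets 10.
Maximizing over 11, 10, Management chooses Soft. Subgame-perfect outcome: (N1, Soft) with payoffs (18, 11).
For the simultaneous game, intersect best replies.
Union's best replies: Soft→N1; Hard→N4.
Management's best replies: N1→Hard; N2→Hard; N3→Hard; N4→Hard.
Only (N4, Hard) has each player best-responding; Nash payoffs (17, 10).
Sequential outcome (N1, Soft) differs from the Nash profile (N4, Hard).

no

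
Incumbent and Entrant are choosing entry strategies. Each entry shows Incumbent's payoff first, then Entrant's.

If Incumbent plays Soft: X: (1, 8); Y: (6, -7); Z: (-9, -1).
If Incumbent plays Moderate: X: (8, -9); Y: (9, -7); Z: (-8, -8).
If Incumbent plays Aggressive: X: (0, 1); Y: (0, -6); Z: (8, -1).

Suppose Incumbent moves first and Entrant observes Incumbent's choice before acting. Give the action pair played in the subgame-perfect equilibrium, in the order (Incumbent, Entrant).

Entrant best-responds to each possible Incumbent move:
- Soft: BR = X, leader payoff 1.
- Moderate: BR = Y, leader payoff 9.
- Aggressive: BR = X, leader payoff 0.
Among 1, 9, 0, the best is 9 at Moderate. Subgame-perfect outcome: (Moderate, Y) with payoffs (9, -7).

(Moderate, Y)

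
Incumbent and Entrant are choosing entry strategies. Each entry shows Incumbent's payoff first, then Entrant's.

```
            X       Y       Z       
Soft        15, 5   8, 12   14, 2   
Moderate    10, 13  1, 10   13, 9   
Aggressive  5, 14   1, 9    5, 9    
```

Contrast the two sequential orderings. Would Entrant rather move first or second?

second

If Incumbent leads: Entrant's best replies are Soft→Y, Moderate→X, Aggressive→X; Incumbent's induced payoffs 8, 10, 5; outcome (Moderate, X), payoffs (10, 13).
If Entrant leads: Incumbent's best replies are X→Soft, Y→Soft, Z→Soft; Entrant's induced payoffs 5, 12, 2; outcome (Soft, Y), payoffs (8, 12).
Entrant gets 12 moving first and 13 moving second, so Entrant prefers to move second.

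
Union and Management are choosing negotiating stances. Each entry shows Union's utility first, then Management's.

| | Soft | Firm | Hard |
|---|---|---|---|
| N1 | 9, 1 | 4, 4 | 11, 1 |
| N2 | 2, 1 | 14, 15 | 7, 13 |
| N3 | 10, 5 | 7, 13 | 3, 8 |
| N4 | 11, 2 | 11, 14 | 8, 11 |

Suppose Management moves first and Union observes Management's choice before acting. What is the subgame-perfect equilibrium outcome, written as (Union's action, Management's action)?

Backward induction with Management moving first.
- Soft: BR = N4, leader payoff 2.
- Firm: BR = N2, leader payoff 15.
- Hard: BR = N1, leader payoff 1.
Management's induced payoffs are 2, 15, 1, so Management commits to Firm. Subgame-perfect outcome: (N2, Firm) with payoffs (14, 15).

(N2, Firm)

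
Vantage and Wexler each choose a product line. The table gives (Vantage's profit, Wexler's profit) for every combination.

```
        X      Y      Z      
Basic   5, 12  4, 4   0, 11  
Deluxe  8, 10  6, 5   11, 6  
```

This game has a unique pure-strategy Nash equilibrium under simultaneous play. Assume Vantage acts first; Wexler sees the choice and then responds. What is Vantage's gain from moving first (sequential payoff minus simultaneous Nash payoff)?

Work backward from Wexler's decision.
- Basic: BR = X, leader payoff 5.
- Deluxe: BR = X, leader payoff 8.
Vantage's induced payoffs are 5, 8, so Vantage commits to Deluxe. Subgame-perfect outcome: (Deluxe, X) with payoffs (8, 10).
Now find the simultaneous Nash equilibrium.
Vantage's best replies: X→Deluxe; Y→Deluxe; Z→Deluxe.
Wexler's best replies: Basic→X; Deluxe→X.
The unique mutual best reply is (Deluxe, X), giving (8, 10).
Vantage's commitment gain: 8 − 8 = 0.

0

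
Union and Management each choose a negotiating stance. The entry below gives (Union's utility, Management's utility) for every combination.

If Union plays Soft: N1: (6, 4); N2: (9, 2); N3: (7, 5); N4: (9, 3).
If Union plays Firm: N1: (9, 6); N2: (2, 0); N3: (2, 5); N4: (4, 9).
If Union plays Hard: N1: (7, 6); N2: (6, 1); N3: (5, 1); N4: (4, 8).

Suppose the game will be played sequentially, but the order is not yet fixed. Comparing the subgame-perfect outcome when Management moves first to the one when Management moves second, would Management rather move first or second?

first

If Union leads: Management's best replies are Soft→N3, Firm→N4, Hard→N4; Union's induced payoffs 7, 4, 4; outcome (Soft, N3), payoffs (7, 5).
If Management leads: Union's best replies are N1→Firm, N2→Soft, N3→Soft, N4→Soft; Management's induced payoffs 6, 2, 5, 3; outcome (Firm, N1), payoffs (9, 6).
Management gets 6 moving first and 5 moving second, so Management prefers to move first.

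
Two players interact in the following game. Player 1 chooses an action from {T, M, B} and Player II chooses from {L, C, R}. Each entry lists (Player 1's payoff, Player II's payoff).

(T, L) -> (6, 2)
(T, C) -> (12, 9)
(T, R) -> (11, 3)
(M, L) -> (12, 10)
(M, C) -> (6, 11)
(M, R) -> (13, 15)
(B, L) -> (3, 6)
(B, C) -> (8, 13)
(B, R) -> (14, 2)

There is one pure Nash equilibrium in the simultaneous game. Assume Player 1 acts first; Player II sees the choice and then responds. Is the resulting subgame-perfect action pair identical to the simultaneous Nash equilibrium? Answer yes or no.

no

Player II best-responds to each possible Player 1 move:
- T: Player II compares 2, 9, 3 and picks C; Player 1 would get 12.
- M: Player II compares 10, 11, 15 and picks R; Player 1 would get 13.
- B: Player II compares 6, 13, 2 and picks C; Player 1 would get 8.
Maximizing over 12, 13, 8, Player 1 chooses M. Subgame-perfect outcome: (M, R) with payoffs (13, 15).
For the simultaneous game, intersect best replies.
Player 1's best replies: L→M; C→T; R→B.
Player II's best replies: T→C; M→R; B→C.
Only (T, C) has each player best-responding; Nash payoffs (12, 9).
Sequential outcome (M, R) differs from the Nash profile (T, C).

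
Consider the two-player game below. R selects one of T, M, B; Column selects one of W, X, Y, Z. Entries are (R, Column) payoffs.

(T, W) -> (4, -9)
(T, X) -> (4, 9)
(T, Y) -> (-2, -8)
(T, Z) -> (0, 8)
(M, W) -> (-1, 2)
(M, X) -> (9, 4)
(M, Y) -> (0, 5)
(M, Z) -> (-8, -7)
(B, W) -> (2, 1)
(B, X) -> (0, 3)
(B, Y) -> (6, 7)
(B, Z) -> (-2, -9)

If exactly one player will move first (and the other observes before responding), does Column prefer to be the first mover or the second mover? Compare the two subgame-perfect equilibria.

first

If R leads: Column's best replies are T→X, M→Y, B→Y; R's induced payoffs 4, 0, 6; outcome (B, Y), payoffs (6, 7).
If Column leads: R's best replies are W→T, X→M, Y→B, Z→T; Column's induced payoffs -9, 4, 7, 8; outcome (T, Z), payoffs (0, 8).
Column gets 8 moving first and 7 moving second, so Column prefers to move first.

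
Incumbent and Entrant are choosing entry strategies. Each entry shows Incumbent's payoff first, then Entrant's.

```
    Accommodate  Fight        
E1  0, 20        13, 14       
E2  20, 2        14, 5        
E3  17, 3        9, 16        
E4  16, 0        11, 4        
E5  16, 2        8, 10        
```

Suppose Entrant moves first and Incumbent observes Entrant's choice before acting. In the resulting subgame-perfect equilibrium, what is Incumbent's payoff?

14

Incumbent best-responds to each possible Entrant move:
- Accommodate: Incumbent compares 0, 20, 17, 16, 16 and picks E2; Entrant would get 2.
- Fight: Incumbent compares 13, 14, 9, 11, 8 and picks E2; Entrant would get 5.
Entrant's induced payoffs are 2, 5, so Entrant commits to Fight. Subgame-perfect outcome: (E2, Fight) with payoffs (14, 5).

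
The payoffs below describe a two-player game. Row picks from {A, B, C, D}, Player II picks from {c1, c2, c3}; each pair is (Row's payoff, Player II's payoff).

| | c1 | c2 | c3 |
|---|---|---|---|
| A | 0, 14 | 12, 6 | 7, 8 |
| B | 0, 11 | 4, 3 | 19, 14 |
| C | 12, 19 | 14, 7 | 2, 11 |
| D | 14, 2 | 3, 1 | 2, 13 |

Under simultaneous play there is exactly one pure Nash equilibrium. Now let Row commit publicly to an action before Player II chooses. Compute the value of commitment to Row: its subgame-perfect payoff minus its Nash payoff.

Backward induction with Row moving first.
- A → Player II plays c1 (best of 14, 6, 8); Row gets 0.
- B → Player II plays c3 (best of 11, 3, 14); Row gets 19.
- C → Player II plays c1 (best of 19, 7, 11); Row gets 12.
- D → Player II plays c3 (best of 2, 1, 13); Row gets 2.
Among 0, 19, 12, 2, the best is 19 at B. Subgame-perfect outcome: (B, c3) with payoffs (19, 14).
For the simultaneous game, intersect best replies.
Row's best replies: c1→D; c2→C; c3→B.
Player II's best replies: A→c1; B→c3; C→c1; D→c3.
The unique mutual best reply is (B, c3), giving (19, 14).
Row's commitment gain: 19 − 19 = 0.

0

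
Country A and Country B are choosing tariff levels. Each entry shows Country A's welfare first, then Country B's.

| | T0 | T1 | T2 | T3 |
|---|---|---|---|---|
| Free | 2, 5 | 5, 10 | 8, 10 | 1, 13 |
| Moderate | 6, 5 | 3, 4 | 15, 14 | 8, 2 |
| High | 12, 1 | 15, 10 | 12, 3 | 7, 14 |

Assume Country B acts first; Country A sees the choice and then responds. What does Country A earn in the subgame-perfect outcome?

15

Solve by backward induction (Country B leads).
- T0 → Country A plays High (best of 2, 6, 12); Country B gets 1.
- T1 → Country A plays High (best of 5, 3, 15); Country B gets 10.
- T2 → Country A plays Moderate (best of 8, 15, 12); Country B gets 14.
- T3 → Country A plays Moderate (best of 1, 8, 7); Country B gets 2.
Maximizing over 1, 10, 14, 2, Country B chooses T2. Subgame-perfect outcome: (Moderate, T2) with payoffs (15, 14).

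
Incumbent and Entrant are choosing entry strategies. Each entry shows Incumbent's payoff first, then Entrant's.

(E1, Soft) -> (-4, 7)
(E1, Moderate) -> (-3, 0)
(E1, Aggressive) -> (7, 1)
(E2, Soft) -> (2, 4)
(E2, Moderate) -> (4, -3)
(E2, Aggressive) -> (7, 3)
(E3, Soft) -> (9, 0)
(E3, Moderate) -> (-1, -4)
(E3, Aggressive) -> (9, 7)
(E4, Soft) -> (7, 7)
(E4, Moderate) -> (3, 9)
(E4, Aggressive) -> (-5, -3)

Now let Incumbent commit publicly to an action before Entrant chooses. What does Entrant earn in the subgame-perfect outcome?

Backward induction with Incumbent moving first.
- E1: BR = Soft, leader payoff -4.
- E2: BR = Soft, leader payoff 2.
- E3: BR = Aggressive, leader payoff 9.
- E4: BR = Moderate, leader payoff 3.
Among -4, 2, 9, 3, the best is 9 at E3. Subgame-perfect outcome: (E3, Aggressive) with payoffs (9, 7).

7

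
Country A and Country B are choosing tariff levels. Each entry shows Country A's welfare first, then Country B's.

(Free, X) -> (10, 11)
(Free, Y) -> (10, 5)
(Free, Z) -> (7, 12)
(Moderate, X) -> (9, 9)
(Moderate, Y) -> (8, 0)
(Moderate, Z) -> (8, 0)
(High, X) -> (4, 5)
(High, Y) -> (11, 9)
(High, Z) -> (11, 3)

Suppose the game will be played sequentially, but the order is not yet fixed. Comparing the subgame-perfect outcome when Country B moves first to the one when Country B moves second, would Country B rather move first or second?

If Country A leads: Country B's best replies are Free→Z, Moderate→X, High→Y; Country A's induced payoffs 7, 9, 11; outcome (High, Y), payoffs (11, 9).
If Country B leads: Country A's best replies are X→Free, Y→High, Z→High; Country B's induced payoffs 11, 9, 3; outcome (Free, X), payoffs (10, 11).
Country B gets 11 moving first and 9 moving second, so Country B prefers to move first.

first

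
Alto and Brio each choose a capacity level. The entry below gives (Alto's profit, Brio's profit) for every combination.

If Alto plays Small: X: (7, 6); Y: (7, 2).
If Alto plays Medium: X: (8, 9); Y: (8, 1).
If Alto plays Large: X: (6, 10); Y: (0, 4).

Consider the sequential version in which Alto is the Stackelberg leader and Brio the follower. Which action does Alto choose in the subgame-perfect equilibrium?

Medium

Brio best-responds to each possible Alto move:
- Small: Brio compares 6, 2 and picks X; Alto would get 7.
- Medium: Brio compares 9, 1 and picks X; Alto would get 8.
- Large: Brio compares 10, 4 and picks X; Alto would get 6.
Alto's induced payoffs are 7, 8, 6, so Alto commits to Medium. Subgame-perfect outcome: (Medium, X) with payoffs (8, 9).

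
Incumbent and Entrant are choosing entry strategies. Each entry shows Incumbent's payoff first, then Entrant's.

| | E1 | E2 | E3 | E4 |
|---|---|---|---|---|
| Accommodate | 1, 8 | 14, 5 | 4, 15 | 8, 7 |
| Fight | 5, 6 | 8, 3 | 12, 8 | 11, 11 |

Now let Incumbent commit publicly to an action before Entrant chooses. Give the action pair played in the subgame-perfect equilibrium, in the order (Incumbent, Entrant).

Backward induction with Incumbent moving first.
- Accommodate → Entrant plays E3 (best of 8, 5, 15, 7); Incumbent gets 4.
- Fight → Entrant plays E4 (best of 6, 3, 8, 11); Incumbent gets 11.
Maximizing over 4, 11, Incumbent chooses Fight. Subgame-perfect outcome: (Fight, E4) with payoffs (11, 11).

(Fight, E4)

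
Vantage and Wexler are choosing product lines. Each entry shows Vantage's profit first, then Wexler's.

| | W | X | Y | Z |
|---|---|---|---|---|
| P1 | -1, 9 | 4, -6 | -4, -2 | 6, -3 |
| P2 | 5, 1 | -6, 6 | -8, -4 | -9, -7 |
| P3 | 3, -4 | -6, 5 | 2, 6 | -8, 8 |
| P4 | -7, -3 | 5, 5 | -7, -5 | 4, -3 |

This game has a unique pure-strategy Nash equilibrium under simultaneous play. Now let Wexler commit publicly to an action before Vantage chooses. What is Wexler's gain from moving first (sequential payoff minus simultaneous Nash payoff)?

1

Backward induction with Wexler moving first.
- W: Vantage compares -1, 5, 3, -7 and picks P2; Wexler would get 1.
- X: Vantage compares 4, -6, -6, 5 and picks P4; Wexler would get 5.
- Y: Vantage compares -4, -8, 2, -7 and picks P3; Wexler would get 6.
- Z: Vantage compares 6, -9, -8, 4 and picks P1; Wexler would get -3.
Maximizing over 1, 5, 6, -3, Wexler chooses Y. Subgame-perfect outcome: (P3, Y) with payoffs (2, 6).
For the simultaneous game, intersect best replies.
Vantage's best replies: W→P2; X→P4; Y→P3; Z→P1.
Wexler's best replies: P1→W; P2→X; P3→Z; P4→X.
Only (P4, X) has each player best-responding; Nash payoffs (5, 5).
Wexler's commitment gain: 6 − 5 = 1.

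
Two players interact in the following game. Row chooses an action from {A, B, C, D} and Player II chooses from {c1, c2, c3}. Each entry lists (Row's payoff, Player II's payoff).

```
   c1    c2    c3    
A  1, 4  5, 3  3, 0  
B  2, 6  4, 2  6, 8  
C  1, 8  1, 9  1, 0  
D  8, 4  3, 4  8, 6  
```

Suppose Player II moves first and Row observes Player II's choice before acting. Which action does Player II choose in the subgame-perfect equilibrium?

c3

Row best-responds to each possible Player II move:
- c1 → Row plays D (best of 1, 2, 1, 8); Player II gets 4.
- c2 → Row plays A (best of 5, 4, 1, 3); Player II gets 3.
- c3 → Row plays D (best of 3, 6, 1, 8); Player II gets 6.
Player II's induced payoffs are 4, 3, 6, so Player II commits to c3. Subgame-perfect outcome: (D, c3) with payoffs (8, 6).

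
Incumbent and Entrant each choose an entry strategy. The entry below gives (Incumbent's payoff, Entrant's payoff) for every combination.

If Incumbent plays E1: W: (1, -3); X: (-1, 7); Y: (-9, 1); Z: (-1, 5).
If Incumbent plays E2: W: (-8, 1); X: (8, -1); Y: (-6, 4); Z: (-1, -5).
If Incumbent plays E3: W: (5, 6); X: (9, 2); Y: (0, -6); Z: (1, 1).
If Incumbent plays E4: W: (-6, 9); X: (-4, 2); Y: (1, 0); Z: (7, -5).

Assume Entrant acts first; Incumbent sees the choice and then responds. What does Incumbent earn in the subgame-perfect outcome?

Work backward from Incumbent's decision.
- W: BR = E3, leader payoff 6.
- X: BR = E3, leader payoff 2.
- Y: BR = E4, leader payoff 0.
- Z: BR = E4, leader payoff -5.
Entrant's induced payoffs are 6, 2, 0, -5, so Entrant commits to W. Subgame-perfect outcome: (E3, W) with payoffs (5, 6).

5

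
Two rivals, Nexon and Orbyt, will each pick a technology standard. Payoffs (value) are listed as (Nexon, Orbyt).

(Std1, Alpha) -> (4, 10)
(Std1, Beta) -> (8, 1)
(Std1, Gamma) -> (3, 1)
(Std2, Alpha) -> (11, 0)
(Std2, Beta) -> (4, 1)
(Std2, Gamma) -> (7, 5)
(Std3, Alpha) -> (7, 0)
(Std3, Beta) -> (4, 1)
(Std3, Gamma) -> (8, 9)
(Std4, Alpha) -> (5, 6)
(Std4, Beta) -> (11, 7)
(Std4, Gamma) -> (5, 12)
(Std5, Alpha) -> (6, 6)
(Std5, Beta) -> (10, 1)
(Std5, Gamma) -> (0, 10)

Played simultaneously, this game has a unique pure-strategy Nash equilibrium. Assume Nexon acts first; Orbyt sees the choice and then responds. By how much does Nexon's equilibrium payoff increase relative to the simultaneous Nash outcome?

Solve by backward induction (Nexon leads).
- Std1: Orbyt compares 10, 1, 1 and picks Alpha; Nexon would get 4.
- Std2: Orbyt compares 0, 1, 5 and picks Gamma; Nexon would get 7.
- Std3: Orbyt compares 0, 1, 9 and picks Gamma; Nexon would get 8.
- Std4: Orbyt compares 6, 7, 12 and picks Gamma; Nexon would get 5.
- Std5: Orbyt compares 6, 1, 10 and picks Gamma; Nexon would get 0.
Nexon's induced payoffs are 4, 7, 8, 5, 0, so Nexon commits to Std3. Subgame-perfect outcome: (Std3, Gamma) with payoffs (8, 9).
For the simultaneous game, intersect best replies.
Nexon's best replies: Alpha→Std2; Beta→Std4; Gamma→Std3.
Orbyt's best replies: Std1→Alpha; Std2→Gamma; Std3→Gamma; Std4→Gamma; Std5→Gamma.
The unique mutual best reply is (Std3, Gamma), giving (8, 9).
Nexon's commitment gain: 8 − 8 = 0.

0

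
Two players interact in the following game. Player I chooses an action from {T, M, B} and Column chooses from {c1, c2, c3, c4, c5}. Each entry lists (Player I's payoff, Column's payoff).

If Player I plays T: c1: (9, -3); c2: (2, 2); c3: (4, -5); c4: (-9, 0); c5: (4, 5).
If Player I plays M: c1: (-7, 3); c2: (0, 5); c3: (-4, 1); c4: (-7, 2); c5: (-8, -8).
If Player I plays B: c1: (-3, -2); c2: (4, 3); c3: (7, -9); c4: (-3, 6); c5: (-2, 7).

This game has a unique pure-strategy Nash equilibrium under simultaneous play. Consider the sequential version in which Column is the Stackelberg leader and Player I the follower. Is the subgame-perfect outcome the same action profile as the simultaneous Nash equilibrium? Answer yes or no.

Work backward from Player I's decision.
- c1: Player I compares 9, -7, -3 and picks T; Column would get -3.
- c2: Player I compares 2, 0, 4 and picks B; Column would get 3.
- c3: Player I compares 4, -4, 7 and picks B; Column would get -9.
- c4: Player I compares -9, -7, -3 and picks B; Column would get 6.
- c5: Player I compares 4, -8, -2 and picks T; Column would get 5.
Among -3, 3, -9, 6, 5, the best is 6 at c4. Subgame-perfect outcome: (B, c4) with payoffs (-3, 6).
For the simultaneous game, intersect best replies.
Player I's best replies: c1→T; c2→B; c3→B; c4→B; c5→T.
Column's best replies: T→c5; M→c2; B→c5.
The unique mutual best reply is (T, c5), giving (4, 5).
Sequential outcome (B, c4) differs from the Nash profile (T, c5).

no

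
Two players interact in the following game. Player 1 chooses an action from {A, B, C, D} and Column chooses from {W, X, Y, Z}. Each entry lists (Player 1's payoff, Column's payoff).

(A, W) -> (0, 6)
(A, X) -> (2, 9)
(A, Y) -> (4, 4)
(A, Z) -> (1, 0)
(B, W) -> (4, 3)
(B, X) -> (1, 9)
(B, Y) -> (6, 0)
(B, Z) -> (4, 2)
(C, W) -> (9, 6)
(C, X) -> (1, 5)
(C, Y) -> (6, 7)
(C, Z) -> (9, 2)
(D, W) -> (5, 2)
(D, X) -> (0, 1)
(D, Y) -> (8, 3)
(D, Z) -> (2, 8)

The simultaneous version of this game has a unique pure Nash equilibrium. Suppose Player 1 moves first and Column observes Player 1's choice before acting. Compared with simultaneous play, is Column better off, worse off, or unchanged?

Column best-responds to each possible Player 1 move:
- A: Column compares 6, 9, 4, 0 and picks X; Player 1 would get 2.
- B: Column compares 3, 9, 0, 2 and picks X; Player 1 would get 1.
- C: Column compares 6, 5, 7, 2 and picks Y; Player 1 would get 6.
- D: Column compares 2, 1, 3, 8 and picks Z; Player 1 would get 2.
Maximizing over 2, 1, 6, 2, Player 1 chooses C. Subgame-perfect outcome: (C, Y) with payoffs (6, 7).
Now find the simultaneous Nash equilibrium.
Player 1's best replies: W→C; X→A; Y→D; Z→C.
Column's best replies: A→X; B→X; C→Y; D→Z.
The unique mutual best reply is (A, X), giving (2, 9).
Column earns 7 sequentially versus 9 at the Nash outcome: worse off.

worse off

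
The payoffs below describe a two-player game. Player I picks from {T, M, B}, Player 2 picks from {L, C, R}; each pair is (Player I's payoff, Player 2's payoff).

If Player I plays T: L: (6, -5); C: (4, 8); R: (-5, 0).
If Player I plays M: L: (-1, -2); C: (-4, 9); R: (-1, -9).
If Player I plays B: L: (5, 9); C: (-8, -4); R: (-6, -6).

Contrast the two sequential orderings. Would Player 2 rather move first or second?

second

If Player I leads: Player 2's best replies are T→C, M→C, B→L; Player I's induced payoffs 4, -4, 5; outcome (B, L), payoffs (5, 9).
If Player 2 leads: Player I's best replies are L→T, C→T, R→M; Player 2's induced payoffs -5, 8, -9; outcome (T, C), payoffs (4, 8).
Player 2 gets 8 moving first and 9 moving second, so Player 2 prefers to move second.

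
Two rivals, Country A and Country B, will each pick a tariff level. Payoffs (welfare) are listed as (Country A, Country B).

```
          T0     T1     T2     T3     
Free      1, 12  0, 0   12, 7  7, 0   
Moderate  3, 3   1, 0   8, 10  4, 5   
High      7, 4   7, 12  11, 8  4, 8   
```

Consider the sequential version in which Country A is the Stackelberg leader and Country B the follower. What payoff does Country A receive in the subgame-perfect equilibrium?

Solve by backward induction (Country A leads).
- Free: BR = T0, leader payoff 1.
- Moderate: BR = T2, leader payoff 8.
- High: BR = T1, leader payoff 7.
Among 1, 8, 7, the best is 8 at Moderate. Subgame-perfect outcome: (Moderate, T2) with payoffs (8, 10).

8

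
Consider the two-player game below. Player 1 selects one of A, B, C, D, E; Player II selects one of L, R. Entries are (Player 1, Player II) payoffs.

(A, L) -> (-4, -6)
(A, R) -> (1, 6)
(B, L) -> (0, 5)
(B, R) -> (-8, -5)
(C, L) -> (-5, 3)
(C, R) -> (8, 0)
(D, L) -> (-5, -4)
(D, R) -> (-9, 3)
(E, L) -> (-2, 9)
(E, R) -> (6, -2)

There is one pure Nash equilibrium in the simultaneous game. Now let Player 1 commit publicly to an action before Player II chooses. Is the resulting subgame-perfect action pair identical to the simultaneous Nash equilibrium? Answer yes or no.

Backward induction with Player 1 moving first.
- A: Player II compares -6, 6 and picks R; Player 1 would get 1.
- B: Player II compares 5, -5 and picks L; Player 1 would get 0.
- C: Player II compares 3, 0 and picks L; Player 1 would get -5.
- D: Player II compares -4, 3 and picks R; Player 1 would get -9.
- E: Player II compares 9, -2 and picks L; Player 1 would get -2.
Among 1, 0, -5, -9, -2, the best is 1 at A. Subgame-perfect outcome: (A, R) with payoffs (1, 6).
For the simultaneous game, intersect best replies.
Player 1's best replies: L→B; R→C.
Player II's best replies: A→R; B→L; C→L; D→R; E→L.
The unique mutual best reply is (B, L), giving (0, 5).
Sequential outcome (A, R) differs from the Nash profile (B, L).

no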